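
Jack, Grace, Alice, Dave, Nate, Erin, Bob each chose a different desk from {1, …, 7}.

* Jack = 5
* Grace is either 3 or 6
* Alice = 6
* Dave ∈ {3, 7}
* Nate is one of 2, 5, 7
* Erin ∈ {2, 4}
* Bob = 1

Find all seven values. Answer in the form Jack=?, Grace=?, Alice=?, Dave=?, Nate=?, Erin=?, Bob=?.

Jack=5, Grace=3, Alice=6, Dave=7, Nate=2, Erin=4, Bob=1

Jack's domain is down to {5}, so Jack = 5. Strike 5 from Nate.
Alice's domain is down to {6}, so Alice = 6. Eliminate 6 elsewhere: Grace.
Bob's domain is down to {1}, so Bob = 1.
Grace must be 3 (only option left). Strike 3 from Dave.
That leaves Dave = 7. Eliminate 7 elsewhere: Nate.
Nate's domain is down to {2}, so Nate = 2. So Erin can't be 2.
Erin has just one choice, so Erin = 4.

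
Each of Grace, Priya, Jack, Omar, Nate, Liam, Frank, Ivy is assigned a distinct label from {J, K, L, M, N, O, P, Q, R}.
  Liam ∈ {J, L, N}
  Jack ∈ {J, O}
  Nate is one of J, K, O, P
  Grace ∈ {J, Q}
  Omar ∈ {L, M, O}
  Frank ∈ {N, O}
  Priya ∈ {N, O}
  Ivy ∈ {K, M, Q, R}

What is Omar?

M

The 2 variables Priya and Frank are confined to {N, O}, which locks those values in; drop them from Jack, Omar, Nate, Liam.
That leaves Jack = J. Strike J from Grace, Nate, Liam.
Liam must be L (only option left). So Omar can't be L.
So Omar = M.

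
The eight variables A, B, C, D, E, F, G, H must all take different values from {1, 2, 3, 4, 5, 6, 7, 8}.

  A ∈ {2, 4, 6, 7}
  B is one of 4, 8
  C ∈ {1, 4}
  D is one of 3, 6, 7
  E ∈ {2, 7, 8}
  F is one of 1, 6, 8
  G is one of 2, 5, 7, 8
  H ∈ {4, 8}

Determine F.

The 8 variables together cover exactly {1, 2, 3, 4, 5, 6, 7, 8} — 8 values for 8 variables — and 3 appears only in D's list, so D = 3.
The 7 still-open variables together cover exactly {1, 2, 4, 5, 6, 7, 8} — 7 values for 7 variables — and 5 appears only in G's list, so G = 5.
The 2 variables B and H are confined to {4, 8}, which locks those values in; drop them from A, C, E, F.
That leaves C = 1. So F can't be 1.
So F = 6.

6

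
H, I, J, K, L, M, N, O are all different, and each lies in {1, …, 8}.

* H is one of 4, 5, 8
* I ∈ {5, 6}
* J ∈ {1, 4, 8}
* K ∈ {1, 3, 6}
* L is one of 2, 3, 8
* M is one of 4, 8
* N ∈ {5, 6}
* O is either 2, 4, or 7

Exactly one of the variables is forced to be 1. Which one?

J

Among the 8 variables, 7 fits only O (and all 8 values in {1, 2, 3, 4, 5, 6, 7, 8} must be used), so O = 7.
The 7 still-open variables together cover exactly {1, 2, 3, 4, 5, 6, 8} — 7 values for 7 variables — and 2 appears only in L's list, so L = 2.
Among the 6 still-open variables, 3 fits only K (and all 6 values in {1, 3, 4, 5, 6, 8} must be used), so K = 3.
The 5 still-open variables together cover exactly {1, 4, 5, 6, 8} — 5 values for 5 variables — and 1 appears only in J's list, so J = 1.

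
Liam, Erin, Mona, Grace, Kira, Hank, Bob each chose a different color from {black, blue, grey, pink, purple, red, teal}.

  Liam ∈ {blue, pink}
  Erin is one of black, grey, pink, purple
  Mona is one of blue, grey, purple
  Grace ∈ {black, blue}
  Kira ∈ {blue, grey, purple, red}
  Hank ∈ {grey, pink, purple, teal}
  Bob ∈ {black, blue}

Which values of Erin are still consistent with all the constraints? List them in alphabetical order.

grey, purple

The 7 variables draw from only 7 values {black, blue, grey, pink, purple, red, teal}, so each is used; only Kira can be red, hence Kira = red.
The 6 still-open variables draw from only 6 values {black, blue, grey, pink, purple, teal}, so each is used; only Hank can be teal, hence Hank = teal.
Grace and Bob between them cover only {black, blue} — a naked pair. Remove those values from Liam, Erin, Mona.
Liam has just one choice, so Liam = pink. Strike pink from Erin.
No further eliminations apply; Erin can still be any of grey, purple.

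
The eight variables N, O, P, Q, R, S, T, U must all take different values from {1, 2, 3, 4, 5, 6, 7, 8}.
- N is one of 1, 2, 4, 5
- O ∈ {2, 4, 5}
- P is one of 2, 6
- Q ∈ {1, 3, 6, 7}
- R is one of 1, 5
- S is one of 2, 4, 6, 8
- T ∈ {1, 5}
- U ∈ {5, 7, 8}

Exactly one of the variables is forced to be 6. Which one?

P

The 8 variables draw from only 8 values {1, 2, 3, 4, 5, 6, 7, 8}, so each is used; only Q can be 3, hence Q = 3.
The 7 still-open variables draw from only 7 values {1, 2, 4, 5, 6, 7, 8}, so each is used; only U can be 7, hence U = 7.
Among the 6 still-open variables, 8 fits only S (and all 6 values in {1, 2, 4, 5, 6, 8} must be used), so S = 8.
The 5 still-open variables draw from only 5 values {1, 2, 4, 5, 6}, so each is used; only P can be 6, hence P = 6.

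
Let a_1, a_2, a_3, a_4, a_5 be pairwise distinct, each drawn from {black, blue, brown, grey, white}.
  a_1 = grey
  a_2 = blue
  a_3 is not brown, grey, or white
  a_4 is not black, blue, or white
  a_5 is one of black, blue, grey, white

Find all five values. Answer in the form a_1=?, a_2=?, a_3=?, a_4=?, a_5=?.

a_1's domain is down to {grey}, so a_1 = grey. Strike grey from a_4, a_5.
a_2's domain is down to {blue}, so a_2 = blue. So a_3, a_5 can't be blue.
a_3 must be black (only option left). Strike black from a_5.
a_4's domain is down to {brown}, so a_4 = brown.
a_5's domain is down to {white}, so a_5 = white.

a_1=grey, a_2=blue, a_3=black, a_4=brown, a_5=white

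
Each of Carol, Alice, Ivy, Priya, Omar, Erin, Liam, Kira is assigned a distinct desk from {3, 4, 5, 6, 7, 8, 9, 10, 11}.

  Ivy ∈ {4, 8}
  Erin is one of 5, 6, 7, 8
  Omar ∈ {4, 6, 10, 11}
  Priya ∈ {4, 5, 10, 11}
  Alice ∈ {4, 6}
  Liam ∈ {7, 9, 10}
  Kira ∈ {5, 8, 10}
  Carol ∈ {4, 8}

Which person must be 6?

Among the 8 variables, 9 fits only Liam (and all 8 values in {4, 5, 6, 7, 8, 9, 10, 11} must be used), so Liam = 9.
Among the 7 still-open variables, 7 fits only Erin (and all 7 values in {4, 5, 6, 7, 8, 10, 11} must be used), so Erin = 7.
The 2 variables Carol and Ivy are confined to {4, 8}, which locks those values in; drop them from Alice, Priya, Omar, Kira.
So 6 goes to Alice.

Alice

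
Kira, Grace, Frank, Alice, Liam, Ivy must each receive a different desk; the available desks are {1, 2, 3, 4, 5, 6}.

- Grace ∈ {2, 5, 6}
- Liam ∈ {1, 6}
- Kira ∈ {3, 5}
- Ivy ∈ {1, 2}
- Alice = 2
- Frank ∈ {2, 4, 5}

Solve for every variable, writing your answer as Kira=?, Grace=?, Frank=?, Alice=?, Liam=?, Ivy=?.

Kira=3, Grace=5, Frank=4, Alice=2, Liam=6, Ivy=1

Alice's domain is down to {2}, so Alice = 2. So Grace, Frank, Ivy can't be 2.
Ivy's domain is down to {1}, so Ivy = 1. So Liam can't be 1.
Liam must be 6 (only option left). Strike 6 from Grace.
That leaves Grace = 5. Eliminate 5 elsewhere: Kira, Frank.
Frank must be 4 (only option left).
Kira must be 3 (only option left).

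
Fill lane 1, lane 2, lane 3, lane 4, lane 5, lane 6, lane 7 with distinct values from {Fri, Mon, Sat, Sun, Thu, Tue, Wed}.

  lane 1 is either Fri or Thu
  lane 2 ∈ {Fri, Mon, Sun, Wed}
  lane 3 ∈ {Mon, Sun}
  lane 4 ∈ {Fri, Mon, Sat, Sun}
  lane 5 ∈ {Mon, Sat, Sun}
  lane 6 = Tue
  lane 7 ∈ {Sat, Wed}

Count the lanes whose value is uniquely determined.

lane 6's domain is down to {Tue}, so lane 6 = Tue.
The 6 still-open variables draw from only 6 values {Fri, Mon, Sat, Sun, Thu, Wed}, so each is used; only lane 1 can be Thu, hence lane 1 = Thu.
Determined: lane 1=Thu, lane 6=Tue. The other lanes each still have more than one consistent value. That makes 2.

2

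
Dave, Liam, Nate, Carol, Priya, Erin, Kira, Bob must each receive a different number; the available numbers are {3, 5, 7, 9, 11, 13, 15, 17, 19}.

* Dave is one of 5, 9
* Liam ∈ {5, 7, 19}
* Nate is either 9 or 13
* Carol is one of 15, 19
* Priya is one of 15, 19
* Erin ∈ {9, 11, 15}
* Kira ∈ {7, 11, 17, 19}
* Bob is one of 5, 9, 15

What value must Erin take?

Among the 8 variables, 13 fits only Nate (and all 8 values in {5, 7, 9, 11, 13, 15, 17, 19} must be used), so Nate = 13.
Among the 7 still-open variables, 17 fits only Kira (and all 7 values in {5, 7, 9, 11, 15, 17, 19} must be used), so Kira = 17.
The 6 still-open variables together cover exactly {5, 7, 9, 11, 15, 19} — 6 values for 6 variables — and 7 appears only in Liam's list, so Liam = 7.
The 5 still-open variables together cover exactly {5, 9, 11, 15, 19} — 5 values for 5 variables — and 11 appears only in Erin's list, so Erin = 11.

11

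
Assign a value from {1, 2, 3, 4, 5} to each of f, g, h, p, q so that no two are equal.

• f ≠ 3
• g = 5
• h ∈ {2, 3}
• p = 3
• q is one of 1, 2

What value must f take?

4

g must be 5 (only option left). So f can't be 5.
That leaves p = 3. Eliminate 3 elsewhere: h.
h must be 2 (only option left). So f, q can't be 2.
q has just one choice, so q = 1. Strike 1 from f.
So f = 4.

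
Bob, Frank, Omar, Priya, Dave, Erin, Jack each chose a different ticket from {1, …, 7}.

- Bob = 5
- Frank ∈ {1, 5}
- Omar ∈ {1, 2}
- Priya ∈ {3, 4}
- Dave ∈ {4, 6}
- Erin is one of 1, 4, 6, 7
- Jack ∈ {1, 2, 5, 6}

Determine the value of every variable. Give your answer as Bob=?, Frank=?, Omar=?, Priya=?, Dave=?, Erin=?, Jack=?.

Bob's domain is down to {5}, so Bob = 5. Strike 5 from Frank, Jack.
That leaves Frank = 1. Strike 1 from Omar, Erin, Jack.
Omar's domain is down to {2}, so Omar = 2. Eliminate 2 elsewhere: Jack.
That leaves Jack = 6. So Dave, Erin can't be 6.
Dave must be 4 (only option left). Remove 4 from Priya, Erin.
Erin must be 7 (only option left).
That leaves Priya = 3.

Bob=5, Frank=1, Omar=2, Priya=3, Dave=4, Erin=7, Jack=6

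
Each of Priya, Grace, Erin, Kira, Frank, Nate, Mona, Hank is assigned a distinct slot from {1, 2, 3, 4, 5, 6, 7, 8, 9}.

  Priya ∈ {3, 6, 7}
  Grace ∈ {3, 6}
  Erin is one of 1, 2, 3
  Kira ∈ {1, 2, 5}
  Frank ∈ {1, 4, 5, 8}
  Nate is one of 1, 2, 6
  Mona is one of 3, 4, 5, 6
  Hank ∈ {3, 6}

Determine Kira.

Among the 8 variables, 7 fits only Priya (and all 8 values in {1, 2, 3, 4, 5, 6, 7, 8} must be used), so Priya = 7.
Among the 7 still-open variables, 8 fits only Frank (and all 7 values in {1, 2, 3, 4, 5, 6, 8} must be used), so Frank = 8.
The 6 still-open variables draw from only 6 values {1, 2, 3, 4, 5, 6}, so each is used; only Mona can be 4, hence Mona = 4.
Among the 5 still-open variables, 5 fits only Kira (and all 5 values in {1, 2, 3, 5, 6} must be used), so Kira = 5.

5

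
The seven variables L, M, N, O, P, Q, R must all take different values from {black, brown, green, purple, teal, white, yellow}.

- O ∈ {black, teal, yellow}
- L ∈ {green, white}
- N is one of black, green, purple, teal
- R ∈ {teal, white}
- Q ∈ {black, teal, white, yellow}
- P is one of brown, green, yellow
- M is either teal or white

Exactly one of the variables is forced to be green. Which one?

The 7 variables together cover exactly {black, brown, green, purple, teal, white, yellow} — 7 values for 7 variables — and brown appears only in P's list, so P = brown.
The 6 still-open variables draw from only 6 values {black, green, purple, teal, white, yellow}, so each is used; only N can be purple, hence N = purple.
Among the 5 still-open variables, green fits only L (and all 5 values in {black, green, teal, white, yellow} must be used), so L = green.

L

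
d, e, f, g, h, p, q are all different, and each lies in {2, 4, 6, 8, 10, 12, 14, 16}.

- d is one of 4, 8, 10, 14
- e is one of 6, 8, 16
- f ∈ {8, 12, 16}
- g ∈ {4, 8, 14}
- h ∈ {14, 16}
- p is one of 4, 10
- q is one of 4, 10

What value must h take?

The 7 variables draw from only 7 values {4, 6, 8, 10, 12, 14, 16}, so each is used; only e can be 6, hence e = 6.
Among the 6 still-open variables, 12 fits only f (and all 6 values in {4, 8, 10, 12, 14, 16} must be used), so f = 12.
The 5 still-open variables draw from only 5 values {4, 8, 10, 14, 16}, so each is used; only h can be 16, hence h = 16.

16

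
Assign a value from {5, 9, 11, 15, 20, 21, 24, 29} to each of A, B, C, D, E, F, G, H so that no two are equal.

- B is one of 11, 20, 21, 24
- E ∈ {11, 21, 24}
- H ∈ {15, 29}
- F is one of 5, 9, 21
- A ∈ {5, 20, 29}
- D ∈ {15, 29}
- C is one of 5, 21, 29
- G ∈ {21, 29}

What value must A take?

20

The 8 variables draw from only 8 values {5, 9, 11, 15, 20, 21, 24, 29}, so each is used; only F can be 9, hence F = 9.
The 2 variables D and H are confined to {15, 29}, which locks those values in; drop them from A, C, G.
That leaves G = 21. Remove 21 from B, C, E.
That leaves C = 5. Strike 5 from A.
So A = 20.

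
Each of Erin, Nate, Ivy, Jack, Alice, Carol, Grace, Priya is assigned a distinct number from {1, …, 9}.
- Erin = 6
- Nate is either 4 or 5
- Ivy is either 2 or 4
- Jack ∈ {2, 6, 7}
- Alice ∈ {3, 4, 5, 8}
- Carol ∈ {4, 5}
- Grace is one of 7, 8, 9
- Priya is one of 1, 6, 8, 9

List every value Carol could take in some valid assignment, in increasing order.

Erin's domain is down to {6}, so Erin = 6. Remove 6 from Jack, Priya.
Nate and Carol between them cover only {4, 5} — a naked pair. Remove those values from Ivy, Alice.
Ivy must be 2 (only option left). Eliminate 2 elsewhere: Jack.
Jack's domain is down to {7}, so Jack = 7. Remove 7 from Grace.
No further eliminations apply; Carol can still be any of 4, 5.

4, 5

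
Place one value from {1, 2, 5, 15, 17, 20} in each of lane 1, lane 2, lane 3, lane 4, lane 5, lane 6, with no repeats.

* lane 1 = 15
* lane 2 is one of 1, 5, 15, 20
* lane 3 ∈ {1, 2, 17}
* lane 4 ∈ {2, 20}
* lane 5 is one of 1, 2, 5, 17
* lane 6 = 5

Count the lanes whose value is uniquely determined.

lane 1 has just one choice, so lane 1 = 15. So lane 2 can't be 15.
That leaves lane 6 = 5. So lane 2, lane 5 can't be 5.
Determined: lane 1=15, lane 6=5. The other lanes each still have more than one consistent value. That makes 2.

2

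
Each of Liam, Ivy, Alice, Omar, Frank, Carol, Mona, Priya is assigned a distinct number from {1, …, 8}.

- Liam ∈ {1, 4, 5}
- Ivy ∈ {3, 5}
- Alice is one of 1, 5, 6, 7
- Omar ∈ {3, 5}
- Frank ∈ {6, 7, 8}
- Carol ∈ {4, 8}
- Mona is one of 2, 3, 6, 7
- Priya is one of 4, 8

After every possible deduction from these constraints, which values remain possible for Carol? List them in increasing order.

The 8 variables together cover exactly {1, 2, 3, 4, 5, 6, 7, 8} — 8 values for 8 variables — and 2 appears only in Mona's list, so Mona = 2.
Ivy and Omar between them cover only {3, 5} — a naked pair. Remove those values from Liam, Alice.
Carol and Priya between them cover only {4, 8} — a naked pair. Remove those values from Liam, Frank.
That leaves Liam = 1. Eliminate 1 elsewhere: Alice.
No further eliminations apply; Carol can still be any of 4, 8.

4, 8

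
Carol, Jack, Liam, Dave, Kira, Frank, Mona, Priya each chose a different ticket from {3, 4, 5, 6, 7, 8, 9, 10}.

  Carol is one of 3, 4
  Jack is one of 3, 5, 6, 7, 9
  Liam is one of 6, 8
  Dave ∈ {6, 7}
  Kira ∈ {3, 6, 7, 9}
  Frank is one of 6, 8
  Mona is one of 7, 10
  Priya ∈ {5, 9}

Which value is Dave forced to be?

The 8 variables draw from only 8 values {3, 4, 5, 6, 7, 8, 9, 10}, so each is used; only Carol can be 4, hence Carol = 4.
The 7 still-open variables together cover exactly {3, 5, 6, 7, 8, 9, 10} — 7 values for 7 variables — and 10 appears only in Mona's list, so Mona = 10.
The 2 variables Liam and Frank are confined to {6, 8}, which locks those values in; drop them from Jack, Dave, Kira.
So Dave = 7.

7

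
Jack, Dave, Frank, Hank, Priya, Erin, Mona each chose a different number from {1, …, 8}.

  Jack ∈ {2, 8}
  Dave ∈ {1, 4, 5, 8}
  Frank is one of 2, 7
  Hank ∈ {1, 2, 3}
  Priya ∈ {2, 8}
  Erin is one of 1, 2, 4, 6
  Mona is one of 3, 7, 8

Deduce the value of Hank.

Jack and Priya share exactly the 2 values {2, 8}; by pigeonhole those values go to them, so strike 2, 8 from Dave, Frank, Hank, Erin, Mona.
Frank's domain is down to {7}, so Frank = 7. Eliminate 7 elsewhere: Mona.
Mona has just one choice, so Mona = 3. Remove 3 from Hank.
So Hank = 1.

1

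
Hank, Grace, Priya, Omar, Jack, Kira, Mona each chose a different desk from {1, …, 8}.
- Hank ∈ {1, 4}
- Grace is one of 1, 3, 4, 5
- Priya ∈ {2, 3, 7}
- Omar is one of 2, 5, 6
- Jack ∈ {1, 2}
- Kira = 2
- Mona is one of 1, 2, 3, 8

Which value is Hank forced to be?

Kira's domain is down to {2}, so Kira = 2. So Priya, Omar, Jack, Mona can't be 2.
That leaves Jack = 1. Strike 1 from Hank, Grace, Mona.
So Hank = 4.

4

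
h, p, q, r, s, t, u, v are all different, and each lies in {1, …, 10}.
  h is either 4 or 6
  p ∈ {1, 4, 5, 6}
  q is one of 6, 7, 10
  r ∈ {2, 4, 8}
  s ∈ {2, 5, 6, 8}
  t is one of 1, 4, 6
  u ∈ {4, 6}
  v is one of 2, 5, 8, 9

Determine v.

9

h and u between them cover only {4, 6} — a naked pair. Remove those values from p, q, r, s, t.
That leaves t = 1. So p can't be 1.
That leaves p = 5. Eliminate 5 elsewhere: s, v.
r and s between them cover only {2, 8} — a naked pair. Remove those values from v.
So v = 9.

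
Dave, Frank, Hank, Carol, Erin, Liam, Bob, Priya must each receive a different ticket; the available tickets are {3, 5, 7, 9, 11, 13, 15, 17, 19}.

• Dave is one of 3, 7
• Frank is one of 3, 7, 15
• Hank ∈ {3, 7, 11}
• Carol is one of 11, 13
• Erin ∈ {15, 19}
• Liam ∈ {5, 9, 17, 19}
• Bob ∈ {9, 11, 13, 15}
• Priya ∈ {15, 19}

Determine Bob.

9

The 2 variables Erin and Priya are confined to {15, 19}, which locks those values in; drop them from Frank, Liam, Bob.
The 2 variables Dave and Frank are confined to {3, 7}, which locks those values in; drop them from Hank.
Hank has just one choice, so Hank = 11. So Carol, Bob can't be 11.
Carol has just one choice, so Carol = 13. Strike 13 from Bob.
So Bob = 9.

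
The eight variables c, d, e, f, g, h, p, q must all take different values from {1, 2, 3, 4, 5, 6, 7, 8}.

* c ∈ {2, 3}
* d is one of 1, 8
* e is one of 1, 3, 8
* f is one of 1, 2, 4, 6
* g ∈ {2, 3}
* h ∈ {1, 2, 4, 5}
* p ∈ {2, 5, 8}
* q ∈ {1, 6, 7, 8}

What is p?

5

Among the 8 variables, 7 fits only q (and all 8 values in {1, 2, 3, 4, 5, 6, 7, 8} must be used), so q = 7.
Among the 7 still-open variables, 6 fits only f (and all 7 values in {1, 2, 3, 4, 5, 6, 8} must be used), so f = 6.
The 6 still-open variables draw from only 6 values {1, 2, 3, 4, 5, 8}, so each is used; only h can be 4, hence h = 4.
The 5 still-open variables together cover exactly {1, 2, 3, 5, 8} — 5 values for 5 variables — and 5 appears only in p's list, so p = 5.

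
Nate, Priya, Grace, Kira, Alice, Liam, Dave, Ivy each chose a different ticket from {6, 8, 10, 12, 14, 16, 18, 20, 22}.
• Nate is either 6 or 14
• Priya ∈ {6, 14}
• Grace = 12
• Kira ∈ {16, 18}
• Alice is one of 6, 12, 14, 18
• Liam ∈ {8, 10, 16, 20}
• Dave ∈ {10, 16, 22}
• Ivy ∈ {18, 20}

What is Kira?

16

Grace must be 12 (only option left). Strike 12 from Alice.
The 2 variables Nate and Priya are confined to {6, 14}, which locks those values in; drop them from Alice.
Alice has just one choice, so Alice = 18. Strike 18 from Kira, Ivy.
So Kira = 16.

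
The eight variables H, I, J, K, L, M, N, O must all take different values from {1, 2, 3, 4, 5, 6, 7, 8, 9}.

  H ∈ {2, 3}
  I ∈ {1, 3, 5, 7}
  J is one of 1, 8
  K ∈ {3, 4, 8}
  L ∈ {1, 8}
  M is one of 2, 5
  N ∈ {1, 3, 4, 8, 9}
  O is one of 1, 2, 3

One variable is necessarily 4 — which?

The 8 variables draw from only 8 values {1, 2, 3, 4, 5, 7, 8, 9}, so each is used; only I can be 7, hence I = 7.
The 7 still-open variables draw from only 7 values {1, 2, 3, 4, 5, 8, 9}, so each is used; only M can be 5, hence M = 5.
Among the 6 still-open variables, 9 fits only N (and all 6 values in {1, 2, 3, 4, 8, 9} must be used), so N = 9.
The 5 still-open variables together cover exactly {1, 2, 3, 4, 8} — 5 values for 5 variables — and 4 appears only in K's list, so K = 4.

K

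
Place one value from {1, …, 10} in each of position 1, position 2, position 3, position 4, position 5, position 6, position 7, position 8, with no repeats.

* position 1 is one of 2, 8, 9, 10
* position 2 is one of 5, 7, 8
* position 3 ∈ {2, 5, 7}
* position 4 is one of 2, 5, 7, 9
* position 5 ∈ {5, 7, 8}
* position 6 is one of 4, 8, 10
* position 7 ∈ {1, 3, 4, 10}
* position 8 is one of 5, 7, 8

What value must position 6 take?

position 2, position 5, position 8 share exactly the 3 values {5, 7, 8}; by pigeonhole those values go to them, so strike 5, 7, 8 from position 1, position 3, position 4, position 6.
That leaves position 3 = 2. So position 1, position 4 can't be 2.
position 4's domain is down to {9}, so position 4 = 9. Eliminate 9 elsewhere: position 1.
position 1 must be 10 (only option left). Eliminate 10 elsewhere: position 6, position 7.
So position 6 = 4.

4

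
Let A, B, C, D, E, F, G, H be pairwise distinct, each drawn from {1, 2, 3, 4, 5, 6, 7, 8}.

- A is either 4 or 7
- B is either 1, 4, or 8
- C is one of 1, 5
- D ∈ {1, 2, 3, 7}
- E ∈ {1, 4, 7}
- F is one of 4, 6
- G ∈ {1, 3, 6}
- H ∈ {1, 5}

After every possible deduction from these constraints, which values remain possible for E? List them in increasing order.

The 8 variables together cover exactly {1, 2, 3, 4, 5, 6, 7, 8} — 8 values for 8 variables — and 2 appears only in D's list, so D = 2.
The 7 still-open variables together cover exactly {1, 3, 4, 5, 6, 7, 8} — 7 values for 7 variables — and 3 appears only in G's list, so G = 3.
The 6 still-open variables draw from only 6 values {1, 4, 5, 6, 7, 8}, so each is used; only F can be 6, hence F = 6.
Among the 5 still-open variables, 8 fits only B (and all 5 values in {1, 4, 5, 7, 8} must be used), so B = 8.
The 2 variables C and H are confined to {1, 5}, which locks those values in; drop them from E.
No further eliminations apply; E can still be any of 4, 7.

4, 7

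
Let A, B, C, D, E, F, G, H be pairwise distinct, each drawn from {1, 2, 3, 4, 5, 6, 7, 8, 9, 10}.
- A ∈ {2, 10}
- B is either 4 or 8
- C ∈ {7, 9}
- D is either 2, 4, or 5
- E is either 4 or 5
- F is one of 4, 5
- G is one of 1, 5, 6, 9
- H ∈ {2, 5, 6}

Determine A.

E and F share exactly the 2 values {4, 5}; by pigeonhole those values go to them, so strike 4, 5 from B, D, G, H.
B's domain is down to {8}, so B = 8.
D's domain is down to {2}, so D = 2. Strike 2 from A, H.
So A = 10.

10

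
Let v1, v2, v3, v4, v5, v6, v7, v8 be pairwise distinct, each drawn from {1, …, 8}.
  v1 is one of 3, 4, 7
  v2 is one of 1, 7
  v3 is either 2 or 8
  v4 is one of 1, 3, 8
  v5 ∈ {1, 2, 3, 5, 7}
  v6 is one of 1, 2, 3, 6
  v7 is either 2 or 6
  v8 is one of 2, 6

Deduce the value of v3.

8

The 8 variables draw from only 8 values {1, 2, 3, 4, 5, 6, 7, 8}, so each is used; only v1 can be 4, hence v1 = 4.
The 7 still-open variables together cover exactly {1, 2, 3, 5, 6, 7, 8} — 7 values for 7 variables — and 5 appears only in v5's list, so v5 = 5.
The 6 still-open variables together cover exactly {1, 2, 3, 6, 7, 8} — 6 values for 6 variables — and 7 appears only in v2's list, so v2 = 7.
The 2 variables v7 and v8 are confined to {2, 6}, which locks those values in; drop them from v3, v6.
So v3 = 8.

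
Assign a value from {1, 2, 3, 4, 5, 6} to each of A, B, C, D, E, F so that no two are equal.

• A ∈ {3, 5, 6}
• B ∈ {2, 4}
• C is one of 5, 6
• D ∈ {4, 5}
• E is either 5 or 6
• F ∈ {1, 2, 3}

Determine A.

3

Among the 6 variables, 1 fits only F (and all 6 values in {1, 2, 3, 4, 5, 6} must be used), so F = 1.
Among the 5 still-open variables, 2 fits only B (and all 5 values in {2, 3, 4, 5, 6} must be used), so B = 2.
Among the 4 still-open variables, 3 fits only A (and all 4 values in {3, 4, 5, 6} must be used), so A = 3.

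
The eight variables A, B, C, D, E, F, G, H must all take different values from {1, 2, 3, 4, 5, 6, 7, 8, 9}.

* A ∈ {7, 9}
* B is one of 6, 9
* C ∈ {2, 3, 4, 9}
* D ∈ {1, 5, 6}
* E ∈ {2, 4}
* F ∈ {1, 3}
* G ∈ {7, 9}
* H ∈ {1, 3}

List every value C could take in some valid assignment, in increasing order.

2, 4

Among the 8 variables, 5 fits only D (and all 8 values in {1, 2, 3, 4, 5, 6, 7, 9} must be used), so D = 5.
Among the 7 still-open variables, 6 fits only B (and all 7 values in {1, 2, 3, 4, 6, 7, 9} must be used), so B = 6.
The 2 variables A and G are confined to {7, 9}, which locks those values in; drop them from C.
The 2 variables F and H are confined to {1, 3}, which locks those values in; drop them from C.
No further eliminations apply; C can still be any of 2, 4.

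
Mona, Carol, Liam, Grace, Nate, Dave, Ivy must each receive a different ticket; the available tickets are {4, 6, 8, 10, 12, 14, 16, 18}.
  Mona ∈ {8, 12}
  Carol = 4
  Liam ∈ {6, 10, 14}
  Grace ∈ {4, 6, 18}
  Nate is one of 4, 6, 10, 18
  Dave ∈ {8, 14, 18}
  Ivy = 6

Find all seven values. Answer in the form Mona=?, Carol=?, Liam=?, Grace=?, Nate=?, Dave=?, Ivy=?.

Carol must be 4 (only option left). Eliminate 4 elsewhere: Grace, Nate.
Ivy has just one choice, so Ivy = 6. Eliminate 6 elsewhere: Liam, Grace, Nate.
Grace has just one choice, so Grace = 18. Eliminate 18 elsewhere: Nate, Dave.
Nate's domain is down to {10}, so Nate = 10. Remove 10 from Liam.
Liam has just one choice, so Liam = 14. Eliminate 14 elsewhere: Dave.
Dave has just one choice, so Dave = 8. Eliminate 8 elsewhere: Mona.
Mona has just one choice, so Mona = 12.

Mona=12, Carol=4, Liam=14, Grace=18, Nate=10, Dave=8, Ivy=6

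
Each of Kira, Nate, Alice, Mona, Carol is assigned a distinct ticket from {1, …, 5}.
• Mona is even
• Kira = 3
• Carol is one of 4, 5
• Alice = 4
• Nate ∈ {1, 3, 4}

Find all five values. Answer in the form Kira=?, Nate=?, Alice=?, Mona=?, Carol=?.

Kira's domain is down to {3}, so Kira = 3. Remove 3 from Nate.
Alice must be 4 (only option left). Eliminate 4 elsewhere: Nate, Mona, Carol.
Mona has just one choice, so Mona = 2.
That leaves Carol = 5.
Nate's domain is down to {1}, so Nate = 1.

Kira=3, Nate=1, Alice=4, Mona=2, Carol=5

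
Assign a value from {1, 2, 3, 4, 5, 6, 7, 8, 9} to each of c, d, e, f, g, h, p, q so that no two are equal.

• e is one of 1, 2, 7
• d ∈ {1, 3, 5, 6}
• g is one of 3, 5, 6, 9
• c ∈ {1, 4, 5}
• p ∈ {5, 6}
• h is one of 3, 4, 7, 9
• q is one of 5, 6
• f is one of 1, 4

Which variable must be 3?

Among the 8 variables, 2 fits only e (and all 8 values in {1, 2, 3, 4, 5, 6, 7, 9} must be used), so e = 2.
Among the 7 still-open variables, 7 fits only h (and all 7 values in {1, 3, 4, 5, 6, 7, 9} must be used), so h = 7.
The 6 still-open variables together cover exactly {1, 3, 4, 5, 6, 9} — 6 values for 6 variables — and 9 appears only in g's list, so g = 9.
The 5 still-open variables together cover exactly {1, 3, 4, 5, 6} — 5 values for 5 variables — and 3 appears only in d's list, so d = 3.

d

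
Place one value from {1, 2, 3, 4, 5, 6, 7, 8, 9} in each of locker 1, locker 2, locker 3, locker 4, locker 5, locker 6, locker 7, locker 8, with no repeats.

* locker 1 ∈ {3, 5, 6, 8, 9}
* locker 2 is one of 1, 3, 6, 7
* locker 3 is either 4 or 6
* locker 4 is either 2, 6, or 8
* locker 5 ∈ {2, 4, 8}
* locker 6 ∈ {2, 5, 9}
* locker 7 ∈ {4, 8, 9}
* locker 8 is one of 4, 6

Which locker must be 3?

locker 1

locker 3 and locker 8 between them cover only {4, 6} — a naked pair. Remove those values from locker 1, locker 2, locker 4, locker 5, locker 7.
locker 4 and locker 5 between them cover only {2, 8} — a naked pair. Remove those values from locker 1, locker 6, locker 7.
locker 7's domain is down to {9}, so locker 7 = 9. Strike 9 from locker 1, locker 6.
locker 6 must be 5 (only option left). Strike 5 from locker 1.
So 3 goes to locker 1.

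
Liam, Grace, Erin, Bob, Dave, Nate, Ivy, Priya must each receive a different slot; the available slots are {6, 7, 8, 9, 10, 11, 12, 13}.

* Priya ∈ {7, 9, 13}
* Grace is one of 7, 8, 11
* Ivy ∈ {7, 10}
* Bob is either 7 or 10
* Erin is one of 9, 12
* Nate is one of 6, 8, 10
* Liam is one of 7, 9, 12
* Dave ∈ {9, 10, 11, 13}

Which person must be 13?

Priya

The 8 variables together cover exactly {6, 7, 8, 9, 10, 11, 12, 13} — 8 values for 8 variables — and 6 appears only in Nate's list, so Nate = 6.
Among the 7 still-open variables, 8 fits only Grace (and all 7 values in {7, 8, 9, 10, 11, 12, 13} must be used), so Grace = 8.
The 6 still-open variables draw from only 6 values {7, 9, 10, 11, 12, 13}, so each is used; only Dave can be 11, hence Dave = 11.
The 5 still-open variables draw from only 5 values {7, 9, 10, 12, 13}, so each is used; only Priya can be 13, hence Priya = 13.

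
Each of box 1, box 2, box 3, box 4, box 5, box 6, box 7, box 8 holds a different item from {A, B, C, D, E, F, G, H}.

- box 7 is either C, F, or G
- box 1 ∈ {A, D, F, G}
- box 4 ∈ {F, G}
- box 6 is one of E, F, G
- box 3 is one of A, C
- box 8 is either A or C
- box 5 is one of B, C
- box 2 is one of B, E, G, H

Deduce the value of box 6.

Among the 8 variables, D fits only box 1 (and all 8 values in {A, B, C, D, E, F, G, H} must be used), so box 1 = D.
Among the 7 still-open variables, H fits only box 2 (and all 7 values in {A, B, C, E, F, G, H} must be used), so box 2 = H.
The 6 still-open variables together cover exactly {A, B, C, E, F, G} — 6 values for 6 variables — and B appears only in box 5's list, so box 5 = B.
The 5 still-open variables draw from only 5 values {A, C, E, F, G}, so each is used; only box 6 can be E, hence box 6 = E.

E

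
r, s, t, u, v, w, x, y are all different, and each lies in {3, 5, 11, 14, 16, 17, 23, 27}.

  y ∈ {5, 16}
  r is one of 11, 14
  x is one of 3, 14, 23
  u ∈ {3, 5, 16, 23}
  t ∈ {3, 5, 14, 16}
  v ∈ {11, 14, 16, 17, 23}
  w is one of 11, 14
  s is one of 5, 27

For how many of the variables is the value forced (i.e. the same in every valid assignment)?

The 8 variables together cover exactly {3, 5, 11, 14, 16, 17, 23, 27} — 8 values for 8 variables — and 17 appears only in v's list, so v = 17.
The 7 still-open variables draw from only 7 values {3, 5, 11, 14, 16, 23, 27}, so each is used; only s can be 27, hence s = 27.
r and w share exactly the 2 values {11, 14}; by pigeonhole those values go to them, so strike 11, 14 from t, x.
Determined: s=27, v=17. The other variables each still have more than one consistent value. That makes 2.

2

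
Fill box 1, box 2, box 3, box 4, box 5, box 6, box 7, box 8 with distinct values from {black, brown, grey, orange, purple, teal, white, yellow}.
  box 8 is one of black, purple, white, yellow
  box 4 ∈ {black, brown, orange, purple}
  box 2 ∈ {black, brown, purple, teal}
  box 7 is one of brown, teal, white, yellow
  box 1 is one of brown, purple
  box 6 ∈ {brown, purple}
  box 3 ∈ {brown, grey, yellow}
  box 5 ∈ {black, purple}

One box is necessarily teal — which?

box 2

The 8 variables together cover exactly {black, brown, grey, orange, purple, teal, white, yellow} — 8 values for 8 variables — and grey appears only in box 3's list, so box 3 = grey.
The 7 still-open variables draw from only 7 values {black, brown, orange, purple, teal, white, yellow}, so each is used; only box 4 can be orange, hence box 4 = orange.
The 2 variables box 1 and box 6 are confined to {brown, purple}, which locks those values in; drop them from box 2, box 5, box 7, box 8.
That leaves box 5 = black. So box 2, box 8 can't be black.
So teal goes to box 2.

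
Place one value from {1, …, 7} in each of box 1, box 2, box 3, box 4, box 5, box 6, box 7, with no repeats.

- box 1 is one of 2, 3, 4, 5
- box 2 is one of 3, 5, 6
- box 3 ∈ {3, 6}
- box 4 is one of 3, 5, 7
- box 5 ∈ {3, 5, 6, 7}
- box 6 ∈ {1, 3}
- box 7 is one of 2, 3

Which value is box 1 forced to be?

The 7 variables together cover exactly {1, 2, 3, 4, 5, 6, 7} — 7 values for 7 variables — and 1 appears only in box 6's list, so box 6 = 1.
The 6 still-open variables together cover exactly {2, 3, 4, 5, 6, 7} — 6 values for 6 variables — and 4 appears only in box 1's list, so box 1 = 4.

4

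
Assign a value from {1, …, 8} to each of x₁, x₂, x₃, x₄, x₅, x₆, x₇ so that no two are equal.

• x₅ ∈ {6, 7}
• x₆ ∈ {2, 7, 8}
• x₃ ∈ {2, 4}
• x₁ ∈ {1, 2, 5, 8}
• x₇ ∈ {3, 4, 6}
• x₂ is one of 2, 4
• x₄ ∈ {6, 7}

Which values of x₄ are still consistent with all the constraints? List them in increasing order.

6, 7

x₂ and x₃ between them cover only {2, 4} — a naked pair. Remove those values from x₁, x₆, x₇.
x₄ and x₅ share exactly the 2 values {6, 7}; by pigeonhole those values go to them, so strike 6, 7 from x₆, x₇.
That leaves x₆ = 8. Strike 8 from x₁.
x₇ has just one choice, so x₇ = 3.
No further eliminations apply; x₄ can still be any of 6, 7.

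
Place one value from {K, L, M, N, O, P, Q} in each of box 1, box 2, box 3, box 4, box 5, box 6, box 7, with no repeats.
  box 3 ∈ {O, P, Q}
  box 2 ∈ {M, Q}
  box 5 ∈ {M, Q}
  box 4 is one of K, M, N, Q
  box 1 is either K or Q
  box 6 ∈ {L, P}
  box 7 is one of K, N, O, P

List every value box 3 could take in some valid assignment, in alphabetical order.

Among the 7 variables, L fits only box 6 (and all 7 values in {K, L, M, N, O, P, Q} must be used), so box 6 = L.
box 2 and box 5 between them cover only {M, Q} — a naked pair. Remove those values from box 1, box 3, box 4.
box 1 must be K (only option left). So box 4, box 7 can't be K.
That leaves box 4 = N. Remove N from box 7.
No further eliminations apply; box 3 can still be any of O, P.

O, P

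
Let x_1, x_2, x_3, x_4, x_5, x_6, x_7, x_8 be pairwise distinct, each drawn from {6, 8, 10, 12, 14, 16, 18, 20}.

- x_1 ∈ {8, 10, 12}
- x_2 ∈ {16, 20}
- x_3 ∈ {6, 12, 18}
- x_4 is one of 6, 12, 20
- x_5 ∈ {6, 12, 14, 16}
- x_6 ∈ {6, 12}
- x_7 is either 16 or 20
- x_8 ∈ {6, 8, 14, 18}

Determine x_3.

18

Among the 8 variables, 10 fits only x_1 (and all 8 values in {6, 8, 10, 12, 14, 16, 18, 20} must be used), so x_1 = 10.
Among the 7 still-open variables, 8 fits only x_8 (and all 7 values in {6, 8, 12, 14, 16, 18, 20} must be used), so x_8 = 8.
The 6 still-open variables together cover exactly {6, 12, 14, 16, 18, 20} — 6 values for 6 variables — and 14 appears only in x_5's list, so x_5 = 14.
The 5 still-open variables together cover exactly {6, 12, 16, 18, 20} — 5 values for 5 variables — and 18 appears only in x_3's list, so x_3 = 18.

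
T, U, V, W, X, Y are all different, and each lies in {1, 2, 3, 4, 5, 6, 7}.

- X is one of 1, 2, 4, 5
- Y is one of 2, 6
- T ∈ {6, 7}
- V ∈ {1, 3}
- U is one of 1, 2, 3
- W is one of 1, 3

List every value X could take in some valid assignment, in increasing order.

V and W share exactly the 2 values {1, 3}; by pigeonhole those values go to them, so strike 1, 3 from U, X.
U's domain is down to {2}, so U = 2. Eliminate 2 elsewhere: X, Y.
Y's domain is down to {6}, so Y = 6. So T can't be 6.
T's domain is down to {7}, so T = 7.
No further eliminations apply; X can still be any of 4, 5.

4, 5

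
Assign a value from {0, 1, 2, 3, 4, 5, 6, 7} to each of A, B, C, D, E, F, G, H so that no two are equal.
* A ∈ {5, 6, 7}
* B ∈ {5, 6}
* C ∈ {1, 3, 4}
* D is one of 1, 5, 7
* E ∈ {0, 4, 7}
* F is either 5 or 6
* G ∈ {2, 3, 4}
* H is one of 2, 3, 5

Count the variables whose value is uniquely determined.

The 8 variables draw from only 8 values {0, 1, 2, 3, 4, 5, 6, 7}, so each is used; only E can be 0, hence E = 0.
B and F share exactly the 2 values {5, 6}; by pigeonhole those values go to them, so strike 5, 6 from A, D, H.
A has just one choice, so A = 7. Remove 7 from D.
D has just one choice, so D = 1. Remove 1 from C.
Determined: A=7, D=1, E=0. The other variables each still have more than one consistent value. That makes 3.

3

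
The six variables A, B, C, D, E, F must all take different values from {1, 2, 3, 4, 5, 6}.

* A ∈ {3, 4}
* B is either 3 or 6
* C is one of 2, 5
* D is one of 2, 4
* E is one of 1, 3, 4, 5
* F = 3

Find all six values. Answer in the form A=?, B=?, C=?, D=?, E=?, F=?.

A=4, B=6, C=5, D=2, E=1, F=3

F has just one choice, so F = 3. Remove 3 from A, B, E.
A has just one choice, so A = 4. Strike 4 from D, E.
B must be 6 (only option left).
D's domain is down to {2}, so D = 2. Eliminate 2 elsewhere: C.
C has just one choice, so C = 5. Remove 5 from E.
E has just one choice, so E = 1.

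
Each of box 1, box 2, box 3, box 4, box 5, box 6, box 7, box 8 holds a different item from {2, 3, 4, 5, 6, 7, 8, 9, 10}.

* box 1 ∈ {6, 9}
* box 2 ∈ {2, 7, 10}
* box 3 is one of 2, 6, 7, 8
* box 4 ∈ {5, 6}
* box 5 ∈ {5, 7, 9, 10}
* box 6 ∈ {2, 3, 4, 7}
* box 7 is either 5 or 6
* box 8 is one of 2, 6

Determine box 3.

8

box 4 and box 7 between them cover only {5, 6} — a naked pair. Remove those values from box 1, box 3, box 5, box 8.
box 1's domain is down to {9}, so box 1 = 9. Remove 9 from box 5.
box 8 must be 2 (only option left). So box 2, box 3, box 6 can't be 2.
box 2 and box 5 share exactly the 2 values {7, 10}; by pigeonhole those values go to them, so strike 7, 10 from box 3, box 6.
So box 3 = 8.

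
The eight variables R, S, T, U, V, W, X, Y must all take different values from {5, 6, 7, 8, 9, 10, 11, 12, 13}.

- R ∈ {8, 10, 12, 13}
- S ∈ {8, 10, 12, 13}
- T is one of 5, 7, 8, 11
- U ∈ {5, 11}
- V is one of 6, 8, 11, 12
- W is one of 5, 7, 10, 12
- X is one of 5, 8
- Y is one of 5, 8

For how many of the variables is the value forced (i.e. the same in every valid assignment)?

Among the 8 variables, 6 fits only V (and all 8 values in {5, 6, 7, 8, 10, 11, 12, 13} must be used), so V = 6.
X and Y share exactly the 2 values {5, 8}; by pigeonhole those values go to them, so strike 5, 8 from R, S, T, U, W.
U must be 11 (only option left). So T can't be 11.
T's domain is down to {7}, so T = 7. So W can't be 7.
Determined: T=7, U=11, V=6. The other variables each still have more than one consistent value. That makes 3.

3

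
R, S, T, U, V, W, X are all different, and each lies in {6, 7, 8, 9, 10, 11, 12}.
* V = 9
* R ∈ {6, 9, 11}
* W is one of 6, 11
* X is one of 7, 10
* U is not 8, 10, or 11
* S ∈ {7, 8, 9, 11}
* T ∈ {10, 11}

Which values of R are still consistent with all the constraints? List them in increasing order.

6, 11

V's domain is down to {9}, so V = 9. Remove 9 from R, S, U.
The 6 still-open variables draw from only 6 values {6, 7, 8, 10, 11, 12}, so each is used; only S can be 8, hence S = 8.
Among the 5 still-open variables, 12 fits only U (and all 5 values in {6, 7, 10, 11, 12} must be used), so U = 12.
The 4 still-open variables together cover exactly {6, 7, 10, 11} — 4 values for 4 variables — and 7 appears only in X's list, so X = 7.
Among the 3 still-open variables, 10 fits only T (and all 3 values in {6, 10, 11} must be used), so T = 10.
No further eliminations apply; R can still be any of 6, 11.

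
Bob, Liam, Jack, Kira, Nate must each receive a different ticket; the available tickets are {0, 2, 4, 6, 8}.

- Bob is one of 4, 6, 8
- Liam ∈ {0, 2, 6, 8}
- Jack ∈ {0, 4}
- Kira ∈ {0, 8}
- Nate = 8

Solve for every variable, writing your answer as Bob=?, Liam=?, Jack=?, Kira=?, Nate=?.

Nate must be 8 (only option left). Remove 8 from Bob, Liam, Kira.
Kira must be 0 (only option left). Remove 0 from Liam, Jack.
Jack must be 4 (only option left). Strike 4 from Bob.
Bob must be 6 (only option left). Eliminate 6 elsewhere: Liam.
Liam's domain is down to {2}, so Liam = 2.

Bob=6, Liam=2, Jack=4, Kira=0, Nate=8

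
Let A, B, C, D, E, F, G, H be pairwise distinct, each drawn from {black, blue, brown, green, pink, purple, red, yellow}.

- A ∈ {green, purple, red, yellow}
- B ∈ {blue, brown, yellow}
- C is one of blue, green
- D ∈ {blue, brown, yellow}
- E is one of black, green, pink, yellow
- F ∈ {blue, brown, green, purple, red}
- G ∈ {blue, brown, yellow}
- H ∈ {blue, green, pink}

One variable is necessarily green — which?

The 8 variables together cover exactly {black, blue, brown, green, pink, purple, red, yellow} — 8 values for 8 variables — and black appears only in E's list, so E = black.
Among the 7 still-open variables, pink fits only H (and all 7 values in {blue, brown, green, pink, purple, red, yellow} must be used), so H = pink.
B, D, G between them cover only {blue, brown, yellow} — a naked triple. Remove those values from A, C, F.
So green goes to C.

C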